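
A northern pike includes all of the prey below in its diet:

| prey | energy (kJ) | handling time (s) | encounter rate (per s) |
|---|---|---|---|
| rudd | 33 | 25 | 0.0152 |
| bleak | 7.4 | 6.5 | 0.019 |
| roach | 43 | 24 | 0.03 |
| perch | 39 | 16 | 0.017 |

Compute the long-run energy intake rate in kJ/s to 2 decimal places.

R = Σλ_iE_i / (1 + Σλ_ih_i)
Numerator: 0.0152×33 + 0.019×7.4 + 0.03×43 + 0.017×39 = 2.595
Denominator: 1 + 0.0152×25 + 0.019×6.5 + 0.03×24 + 0.017×16 = 2.495
R = 2.595/2.495 = 1.04 kJ/s

1.04 kJ/s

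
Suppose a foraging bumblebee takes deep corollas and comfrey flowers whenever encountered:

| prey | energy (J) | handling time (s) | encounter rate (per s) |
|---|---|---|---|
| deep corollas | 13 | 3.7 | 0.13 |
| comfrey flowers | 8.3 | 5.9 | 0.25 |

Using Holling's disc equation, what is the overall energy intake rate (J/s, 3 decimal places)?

1.274 J/s

R = (0.13×13 + 0.25×8.3) / (1 + 0.13×3.7 + 0.25×5.9) = 3.765/2.956 = 1.274 J/s.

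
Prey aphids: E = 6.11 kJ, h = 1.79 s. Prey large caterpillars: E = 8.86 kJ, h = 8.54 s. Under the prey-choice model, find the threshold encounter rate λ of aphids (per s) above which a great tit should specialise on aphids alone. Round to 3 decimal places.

0.244 per s

Drop large caterpillars once their profitability E₂/h₂ falls below the rate achievable on aphids alone: E₂/h₂ = λE₁/(1 + λh₁).
Solve for λ: λE₁h₂ = E₂(1 + λh₁) → λ(E₁h₂ − E₂h₁) = E₂ → λ = E₂/(E₁h₂ − E₂h₁).
λ = 8.86/(6.11×8.54 − 8.86×1.79) = 8.86/36.32 = 0.2439 per s.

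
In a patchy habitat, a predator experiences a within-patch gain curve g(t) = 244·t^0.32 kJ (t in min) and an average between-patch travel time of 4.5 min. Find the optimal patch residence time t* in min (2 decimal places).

2.12 min

Optimal t* satisfies g'(t*) = g(t*)/(T + t*).
g'(t) = 0.32·244·t^-0.68. Setting 0.32·244·t^-0.68 = 244·t^0.32/(4.5+t) gives 0.32(4.5+t) = t, so 0.68·t = 0.32×4.5.
t* = 0.32×4.5/0.68 = 2.118 min.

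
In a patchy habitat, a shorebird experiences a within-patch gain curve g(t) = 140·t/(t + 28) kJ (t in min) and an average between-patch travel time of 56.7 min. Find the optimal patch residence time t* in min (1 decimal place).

Optimal t* satisfies g'(t*) = g(t*)/(T + t*).
g'(t) = 140·28/(t + 28)². Setting 140·28/(t+28)² = 140t/[(t+28)(56.7+t)] gives 28(56.7+t) = t(t+28), so t² = 28×56.7 = 1588.
t* = √1588 = 39.84 min.

39.8 min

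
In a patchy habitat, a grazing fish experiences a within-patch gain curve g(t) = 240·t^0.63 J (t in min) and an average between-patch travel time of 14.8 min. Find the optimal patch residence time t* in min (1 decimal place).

25.2 min

By the marginal value theorem, leave when the instantaneous gain rate g'(t) equals the habitat-wide average g(t)/(T + t).
g'(t) = 0.63·240·t^-0.37. Setting 0.63·240·t^-0.37 = 240·t^0.63/(14.8+t) gives 0.63(14.8+t) = t, so 0.37·t = 0.63×14.8.
t* = 0.63×14.8/0.37 = 25.2 min.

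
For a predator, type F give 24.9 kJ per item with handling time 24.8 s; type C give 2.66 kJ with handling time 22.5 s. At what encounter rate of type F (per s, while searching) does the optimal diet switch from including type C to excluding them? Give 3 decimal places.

0.005 per s

The zero-one rule: include type C iff E₂/h₂ > λE₁/(1+λh₁). Equality gives the switch point.
λE₁h₂ = E₂ + λE₂h₁ ⇒ λ = E₂/(E₁h₂ − E₂h₁) = 2.66/(560.2 − 65.97) = 0.005382 per s.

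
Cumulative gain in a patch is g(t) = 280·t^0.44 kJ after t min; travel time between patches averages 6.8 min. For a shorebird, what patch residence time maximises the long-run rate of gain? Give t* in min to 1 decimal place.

5.3 min

Maximise g(t)/(T+t): set derivative to zero → g'(t)(T+t) = g(t).
g'(t) = 0.44·280·t^-0.56. Setting 0.44·280·t^-0.56 = 280·t^0.44/(6.8+t) gives 0.44(6.8+t) = t, so 0.56·t = 0.44×6.8.
t* = 0.44×6.8/0.56 = 5.343 min.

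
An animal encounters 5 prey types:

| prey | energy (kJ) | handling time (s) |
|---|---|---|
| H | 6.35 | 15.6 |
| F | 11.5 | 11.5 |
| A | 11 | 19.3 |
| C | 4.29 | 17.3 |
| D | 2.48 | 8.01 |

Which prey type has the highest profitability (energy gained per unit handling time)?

F

Profitability E/h (kJ/s): H = 6.35/15.6 = 0.407, F = 11.5/11.5 = 1, A = 11/19.3 = 0.57, C = 4.29/17.3 = 0.248, D = 2.48/8.01 = 0.31.
Ranked: F > A > H > D > C.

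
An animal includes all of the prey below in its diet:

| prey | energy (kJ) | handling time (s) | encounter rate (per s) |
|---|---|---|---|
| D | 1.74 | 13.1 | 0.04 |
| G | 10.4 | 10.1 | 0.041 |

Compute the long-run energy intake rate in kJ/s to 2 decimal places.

0.26 kJ/s

R = Σλ_iE_i / (1 + Σλ_ih_i)
Numerator: 0.04×1.74 + 0.041×10.4 = 0.496
Denominator: 1 + 0.04×13.1 + 0.041×10.1 = 1.938
R = 0.496/1.938 = 0.2559 kJ/s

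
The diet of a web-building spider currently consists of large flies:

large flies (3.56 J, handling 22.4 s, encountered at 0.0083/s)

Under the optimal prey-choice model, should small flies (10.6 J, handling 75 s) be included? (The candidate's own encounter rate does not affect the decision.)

Current rate: (0.0083×3.56)/(1 + 0.0083×22.4) = 0.02492 J/s.
Profitability of small flies: 10.6/75 = 0.1413 J/s.
Since 0.1413 > R, including small flies increases the long-run rate.

Yes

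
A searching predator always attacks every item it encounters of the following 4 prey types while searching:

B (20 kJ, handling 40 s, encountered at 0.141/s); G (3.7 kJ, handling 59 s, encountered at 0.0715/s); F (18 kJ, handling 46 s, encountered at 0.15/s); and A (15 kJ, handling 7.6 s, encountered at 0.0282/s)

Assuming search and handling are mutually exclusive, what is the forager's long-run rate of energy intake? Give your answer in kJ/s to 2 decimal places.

Energy encountered per unit search time: 0.141×20 + 0.0715×3.7 + 0.15×18 + 0.0282×15 = 6.208 kJ/s.
Handling time per unit search time: 0.141×40 + 0.0715×59 + 0.15×46 + 0.0282×7.6 = 16.97.
Rate = 6.208/(1 + 16.97) = 0.3454 kJ/s.

0.35 kJ/s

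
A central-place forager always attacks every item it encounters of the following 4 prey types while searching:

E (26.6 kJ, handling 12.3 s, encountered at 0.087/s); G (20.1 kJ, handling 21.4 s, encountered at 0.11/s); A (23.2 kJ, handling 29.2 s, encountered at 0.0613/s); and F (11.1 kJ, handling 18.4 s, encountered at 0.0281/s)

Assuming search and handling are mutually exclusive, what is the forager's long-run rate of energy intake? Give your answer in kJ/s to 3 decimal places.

R = (0.087×26.6 + 0.11×20.1 + 0.0613×23.2 + 0.0281×11.1) / (1 + 0.087×12.3 + 0.11×21.4 + 0.0613×29.2 + 0.0281×18.4) = 6.259/6.731 = 0.9299 kJ/s.

0.930 kJ/s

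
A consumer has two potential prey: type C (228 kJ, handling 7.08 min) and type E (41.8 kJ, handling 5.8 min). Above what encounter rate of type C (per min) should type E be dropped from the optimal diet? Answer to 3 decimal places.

0.041 per min

The zero-one rule: include type E iff E₂/h₂ > λE₁/(1+λh₁). Equality gives the switch point.
λE₁h₂ = E₂ + λE₂h₁ ⇒ λ = E₂/(E₁h₂ − E₂h₁) = 41.8/(1322 − 295.9) = 0.04072 per min.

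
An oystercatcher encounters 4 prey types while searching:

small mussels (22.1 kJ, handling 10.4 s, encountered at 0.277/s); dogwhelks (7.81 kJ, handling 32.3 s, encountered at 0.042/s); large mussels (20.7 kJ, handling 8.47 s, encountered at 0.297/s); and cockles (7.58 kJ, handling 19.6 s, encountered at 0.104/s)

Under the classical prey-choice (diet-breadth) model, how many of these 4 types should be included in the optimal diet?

2

E/h in descending order: large mussels 2.44, small mussels 2.12, cockles 0.387, dogwhelks 0.242 kJ/s. The optimal diet is the largest prefix of this list for which every included type satisfies E_i/h_i > R on the types above it.
Rate on top 1: 1.749. small mussels: 2.12 > 1.749 → include.
Rate on top 2: 1.918. cockles: 0.387 < 1.918 → exclude; stop.
Optimal diet: large mussels, small mussels — 2 of 4 types.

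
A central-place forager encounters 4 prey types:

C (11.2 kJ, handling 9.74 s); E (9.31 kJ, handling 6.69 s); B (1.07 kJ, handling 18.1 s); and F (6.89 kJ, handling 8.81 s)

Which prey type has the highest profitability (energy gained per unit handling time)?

E

In descending order of E/h:
E: 9.31/6.69 = 1.39 kJ/s
C: 11.2/9.74 = 1.15 kJ/s
F: 6.89/8.81 = 0.782 kJ/s
B: 1.07/18.1 = 0.0591 kJ/s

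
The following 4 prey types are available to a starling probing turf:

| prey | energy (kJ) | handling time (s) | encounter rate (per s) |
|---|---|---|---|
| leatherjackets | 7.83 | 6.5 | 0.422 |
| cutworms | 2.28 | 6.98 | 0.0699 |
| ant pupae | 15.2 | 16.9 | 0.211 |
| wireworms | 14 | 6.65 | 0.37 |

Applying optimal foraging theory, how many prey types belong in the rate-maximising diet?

1

E/h in descending order: wireworms 2.11, leatherjackets 1.2, ant pupae 0.899, cutworms 0.327 kJ/s. The optimal diet is the largest prefix of this list for which every included type satisfies E_i/h_i > R on the types above it.
Rate on top 1: 1.497. leatherjackets: 1.2 < 1.497 → exclude; stop.
Optimal diet: wireworms — 1 of 4 types.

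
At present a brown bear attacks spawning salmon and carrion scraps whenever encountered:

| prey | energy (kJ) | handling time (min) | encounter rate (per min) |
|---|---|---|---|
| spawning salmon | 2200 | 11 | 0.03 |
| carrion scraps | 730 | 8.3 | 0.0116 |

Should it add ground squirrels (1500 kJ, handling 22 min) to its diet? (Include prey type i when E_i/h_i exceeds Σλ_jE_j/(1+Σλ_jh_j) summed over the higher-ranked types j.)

Yes

Current rate: (0.03×2200 + 0.0116×730)/(1 + 0.03×11 + 0.0116×8.3) = 52.21 kJ/min.
ground squirrels: E/h = 1500/22 = 68.18 kJ/min.
68.18 > 52.21, so adding ground squirrels raises the average — include it.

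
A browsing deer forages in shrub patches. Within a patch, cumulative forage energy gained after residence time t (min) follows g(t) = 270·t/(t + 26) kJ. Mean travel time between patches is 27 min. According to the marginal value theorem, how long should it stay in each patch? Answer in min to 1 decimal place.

26.5 min

Maximise g(t)/(T+t): set derivative to zero → g'(t)(T+t) = g(t).
g'(t) = 270·26/(t + 26)². Setting 270·26/(t+26)² = 270t/[(t+26)(27+t)] gives 26(27+t) = t(t+26), so t² = 26×27 = 702.
t* = √702 = 26.5 min.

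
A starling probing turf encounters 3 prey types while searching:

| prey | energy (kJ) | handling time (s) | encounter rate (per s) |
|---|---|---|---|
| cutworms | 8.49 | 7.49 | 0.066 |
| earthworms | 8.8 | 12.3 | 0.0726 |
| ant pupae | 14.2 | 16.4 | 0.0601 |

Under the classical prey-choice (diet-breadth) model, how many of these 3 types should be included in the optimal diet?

Profitabilities (E/h, kJ/s): cutworms 1.13, ant pupae 0.866, earthworms 0.715. Add prey in this order while the next type's profitability exceeds the intake rate on those already taken.
Rate on top 1: 0.375. ant pupae: 0.866 > 0.375 → include.
Rate on top 2: 0.5701. earthworms: 0.715 > 0.5701 → include.
Optimal diet: cutworms, ant pupae, earthworms — 3 of 3 types.

3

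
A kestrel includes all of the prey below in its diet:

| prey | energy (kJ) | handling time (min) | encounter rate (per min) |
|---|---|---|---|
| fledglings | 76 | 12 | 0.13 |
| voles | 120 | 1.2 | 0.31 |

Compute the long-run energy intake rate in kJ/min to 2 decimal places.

16.06 kJ/min

R = Σλ_iE_i / (1 + Σλ_ih_i)
Numerator: 0.13×76 + 0.31×120 = 47.08
Denominator: 1 + 0.13×12 + 0.31×1.2 = 2.932
R = 47.08/2.932 = 16.06 kJ/min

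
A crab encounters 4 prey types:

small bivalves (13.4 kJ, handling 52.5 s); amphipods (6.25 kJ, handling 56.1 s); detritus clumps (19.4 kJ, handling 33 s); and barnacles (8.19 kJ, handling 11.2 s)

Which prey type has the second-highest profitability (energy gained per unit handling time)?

detritus clumps

Profitability E/h (kJ/s): small bivalves = 13.4/52.5 = 0.255, amphipods = 6.25/56.1 = 0.111, detritus clumps = 19.4/33 = 0.588, barnacles = 8.19/11.2 = 0.731.
Ranked: barnacles > detritus clumps > small bivalves > amphipods.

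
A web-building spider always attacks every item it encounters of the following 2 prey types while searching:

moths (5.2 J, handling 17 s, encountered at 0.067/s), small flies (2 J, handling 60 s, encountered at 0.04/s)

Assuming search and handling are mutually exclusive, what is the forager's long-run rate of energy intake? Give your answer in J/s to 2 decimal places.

0.09 J/s

R = Σλ_iE_i / (1 + Σλ_ih_i)
Numerator: 0.067×5.2 + 0.04×2 = 0.4284
Denominator: 1 + 0.067×17 + 0.04×60 = 4.539
R = 0.4284/4.539 = 0.09438 J/s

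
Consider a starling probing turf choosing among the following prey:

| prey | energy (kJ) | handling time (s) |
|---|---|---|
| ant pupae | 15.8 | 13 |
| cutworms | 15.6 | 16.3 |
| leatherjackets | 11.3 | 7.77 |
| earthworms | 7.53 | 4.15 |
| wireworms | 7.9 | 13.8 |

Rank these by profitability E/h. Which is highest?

earthworms

Profitability E/h (kJ/s): ant pupae = 15.8/13 = 1.22, cutworms = 15.6/16.3 = 0.957, leatherjackets = 11.3/7.77 = 1.45, earthworms = 7.53/4.15 = 1.81, wireworms = 7.9/13.8 = 0.572.
Ranked: earthworms > leatherjackets > ant pupae > cutworms > wireworms.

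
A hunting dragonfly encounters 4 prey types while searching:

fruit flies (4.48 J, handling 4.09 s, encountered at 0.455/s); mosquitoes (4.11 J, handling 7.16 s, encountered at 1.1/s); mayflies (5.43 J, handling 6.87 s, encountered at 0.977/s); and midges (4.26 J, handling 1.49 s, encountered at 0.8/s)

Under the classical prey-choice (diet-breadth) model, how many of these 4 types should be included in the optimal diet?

1

Profitabilities (E/h, J/s): midges 2.86, fruit flies 1.1, mayflies 0.79, mosquitoes 0.574. Add prey in this order while the next type's profitability exceeds the intake rate on those already taken.
Rate on top 1: 1.555. fruit flies: 1.1 < 1.555 → exclude; stop.
Optimal diet: midges — 1 of 4 types.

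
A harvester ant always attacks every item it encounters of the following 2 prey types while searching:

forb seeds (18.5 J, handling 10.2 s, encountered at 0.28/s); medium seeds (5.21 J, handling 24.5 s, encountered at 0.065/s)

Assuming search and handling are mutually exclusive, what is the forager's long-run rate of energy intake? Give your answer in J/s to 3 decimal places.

1.013 J/s

R = (0.28×18.5 + 0.065×5.21) / (1 + 0.28×10.2 + 0.065×24.5) = 5.519/5.449 = 1.013 J/s.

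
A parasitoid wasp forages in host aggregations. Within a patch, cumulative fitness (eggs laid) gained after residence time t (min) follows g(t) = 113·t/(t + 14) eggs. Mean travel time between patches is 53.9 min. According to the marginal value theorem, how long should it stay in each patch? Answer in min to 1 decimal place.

Maximise g(t)/(T+t): set derivative to zero → g'(t)(T+t) = g(t).
g'(t) = 113·14/(t + 14)². Setting 113·14/(t+14)² = 113t/[(t+14)(53.9+t)] gives 14(53.9+t) = t(t+14), so t² = 14×53.9 = 754.6.
t* = √754.6 = 27.47 min.

27.5 min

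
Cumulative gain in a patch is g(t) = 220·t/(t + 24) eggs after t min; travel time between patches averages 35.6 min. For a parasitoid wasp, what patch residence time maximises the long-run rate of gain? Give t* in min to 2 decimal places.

Optimal t* satisfies g'(t*) = g(t*)/(T + t*).
g'(t) = 220·24/(t + 24)². Setting 220·24/(t+24)² = 220t/[(t+24)(35.6+t)] gives 24(35.6+t) = t(t+24), so t² = 24×35.6 = 854.4.
t* = √854.4 = 29.23 min.

29.23 min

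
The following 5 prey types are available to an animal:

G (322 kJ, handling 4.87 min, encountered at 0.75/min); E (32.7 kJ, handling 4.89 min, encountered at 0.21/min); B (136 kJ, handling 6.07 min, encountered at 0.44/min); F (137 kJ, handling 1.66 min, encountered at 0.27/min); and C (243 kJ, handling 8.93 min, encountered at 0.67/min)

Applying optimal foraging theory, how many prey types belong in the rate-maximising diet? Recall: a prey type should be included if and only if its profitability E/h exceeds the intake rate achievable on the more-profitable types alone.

Rank by E/h (kJ/min): F 82.5, G 66.1, C 27.2, B 22.4, E 6.69. Include each in turn until the next type's E/h falls below the running intake rate.
Rate on top 1: 25.54. G: 66.1 > 25.54 → include.
Rate on top 2: 54.6. C: 27.2 < 54.6 → exclude; stop.
Optimal diet: F, G — 2 of 5 types.

2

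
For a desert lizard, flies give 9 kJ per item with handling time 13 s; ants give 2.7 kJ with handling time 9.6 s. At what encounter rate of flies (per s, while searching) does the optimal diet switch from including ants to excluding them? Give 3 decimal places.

At the threshold, the rate on flies alone equals the profitability of ants: λ·9/(1 + λ·13) = 2.7/9.6 = 0.2813.
Rearranging, λ(9 − 0.2813×13) = 0.2813, so λ = 0.2813/5.344 = 0.05263 per s.

0.053 per s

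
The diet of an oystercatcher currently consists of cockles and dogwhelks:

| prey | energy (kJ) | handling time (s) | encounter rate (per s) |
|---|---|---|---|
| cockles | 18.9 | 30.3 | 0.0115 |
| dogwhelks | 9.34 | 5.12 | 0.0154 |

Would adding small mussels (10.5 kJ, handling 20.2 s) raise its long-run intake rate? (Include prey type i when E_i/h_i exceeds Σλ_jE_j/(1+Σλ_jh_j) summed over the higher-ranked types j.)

Current rate: (0.0115×18.9 + 0.0154×9.34)/(1 + 0.0115×30.3 + 0.0154×5.12) = 0.2531 kJ/s.
small mussels: E/h = 10.5/20.2 = 0.5198 kJ/s.
0.5198 > 0.2531, so adding small mussels raises the average — include it.

Yes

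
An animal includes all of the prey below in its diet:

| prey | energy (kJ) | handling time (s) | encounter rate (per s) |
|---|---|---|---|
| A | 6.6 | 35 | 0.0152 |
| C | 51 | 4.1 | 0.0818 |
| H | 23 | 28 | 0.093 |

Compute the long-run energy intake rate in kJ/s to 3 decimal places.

R = Σλ_iE_i / (1 + Σλ_ih_i)
Numerator: 0.0152×6.6 + 0.0818×51 + 0.093×23 = 6.411
Denominator: 1 + 0.0152×35 + 0.0818×4.1 + 0.093×28 = 4.471
R = 6.411/4.471 = 1.434 kJ/s

1.434 kJ/s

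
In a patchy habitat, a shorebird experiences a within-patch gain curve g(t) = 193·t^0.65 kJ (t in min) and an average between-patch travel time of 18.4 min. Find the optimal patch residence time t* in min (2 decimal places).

34.17 min

Optimal t* satisfies g'(t*) = g(t*)/(T + t*).
g'(t) = 0.65·193·t^-0.35. Setting 0.65·193·t^-0.35 = 193·t^0.65/(18.4+t) gives 0.65(18.4+t) = t, so 0.35·t = 0.65×18.4.
t* = 0.65×18.4/0.35 = 34.17 min.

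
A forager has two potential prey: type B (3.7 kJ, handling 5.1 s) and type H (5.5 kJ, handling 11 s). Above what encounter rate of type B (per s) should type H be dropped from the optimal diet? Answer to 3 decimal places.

Drop type H once their profitability E₂/h₂ falls below the rate achievable on type B alone: E₂/h₂ = λE₁/(1 + λh₁).
Solve for λ: λE₁h₂ = E₂(1 + λh₁) → λ(E₁h₂ − E₂h₁) = E₂ → λ = E₂/(E₁h₂ − E₂h₁).
λ = 5.5/(3.7×11 − 5.5×5.1) = 5.5/12.65 = 0.4348 per s.

0.435 per s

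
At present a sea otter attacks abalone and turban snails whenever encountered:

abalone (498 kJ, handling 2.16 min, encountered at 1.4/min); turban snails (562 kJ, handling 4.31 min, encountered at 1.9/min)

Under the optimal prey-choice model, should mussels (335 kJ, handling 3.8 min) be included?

On abalone and turban snails alone, R = ΣλE/(1+Σλh) = 1765/12.21 = 144.5 kJ/min.
Profitability of mussels: 335/3.8 = 88.16 kJ/min.
88.16 < 144.5, so adding mussels would lower the average — exclude it.

No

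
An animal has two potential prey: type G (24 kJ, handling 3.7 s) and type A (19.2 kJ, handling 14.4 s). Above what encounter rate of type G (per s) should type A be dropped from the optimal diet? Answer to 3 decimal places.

0.070 per s

At the threshold, the rate on type G alone equals the profitability of type A: λ·24/(1 + λ·3.7) = 19.2/14.4 = 1.333.
Rearranging, λ(24 − 1.333×3.7) = 1.333, so λ = 1.333/19.07 = 0.06993 per s.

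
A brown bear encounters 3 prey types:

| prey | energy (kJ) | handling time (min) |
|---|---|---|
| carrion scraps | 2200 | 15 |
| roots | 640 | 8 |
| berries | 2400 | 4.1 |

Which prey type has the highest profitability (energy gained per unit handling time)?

Profitability E/h (kJ/min): carrion scraps = 2200/15 = 147, roots = 640/8 = 80, berries = 2400/4.1 = 585.
Ranked: berries > carrion scraps > roots.

berries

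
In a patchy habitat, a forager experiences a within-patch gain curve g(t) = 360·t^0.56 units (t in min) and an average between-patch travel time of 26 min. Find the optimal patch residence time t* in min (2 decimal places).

Maximise g(t)/(T+t): set derivative to zero → g'(t)(T+t) = g(t).
g'(t) = 0.56·360·t^-0.44. Setting 0.56·360·t^-0.44 = 360·t^0.56/(26+t) gives 0.56(26+t) = t, so 0.44·t = 0.56×26.
t* = 0.56×26/0.44 = 33.09 min.

33.09 min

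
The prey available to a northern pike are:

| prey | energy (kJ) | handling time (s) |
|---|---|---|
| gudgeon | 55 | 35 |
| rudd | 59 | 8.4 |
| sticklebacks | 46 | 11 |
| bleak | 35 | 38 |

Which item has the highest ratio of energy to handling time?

In descending order of E/h:
rudd: 59/8.4 = 7.02 kJ/s
sticklebacks: 46/11 = 4.18 kJ/s
gudgeon: 55/35 = 1.57 kJ/s
bleak: 35/38 = 0.921 kJ/s

rudd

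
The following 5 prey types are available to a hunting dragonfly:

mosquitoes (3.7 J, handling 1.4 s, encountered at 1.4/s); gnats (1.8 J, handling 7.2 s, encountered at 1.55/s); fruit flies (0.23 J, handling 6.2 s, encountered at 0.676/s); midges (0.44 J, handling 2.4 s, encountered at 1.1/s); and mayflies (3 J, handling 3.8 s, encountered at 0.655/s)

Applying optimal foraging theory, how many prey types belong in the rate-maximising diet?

1

Rank by E/h (J/s): mosquitoes 2.64, mayflies 0.789, gnats 0.25, midges 0.183, fruit flies 0.0371. Include each in turn until the next type's E/h falls below the running intake rate.
Rate on top 1: 1.75. mayflies: 0.789 < 1.75 → exclude; stop.
Optimal diet: mosquitoes — 1 of 5 types.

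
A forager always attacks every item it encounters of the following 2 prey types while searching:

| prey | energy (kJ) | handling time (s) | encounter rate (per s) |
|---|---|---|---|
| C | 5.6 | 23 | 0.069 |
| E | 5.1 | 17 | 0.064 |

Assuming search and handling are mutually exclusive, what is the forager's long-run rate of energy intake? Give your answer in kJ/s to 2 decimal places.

0.19 kJ/s

Energy encountered per unit search time: 0.069×5.6 + 0.064×5.1 = 0.7128 kJ/s.
Handling time per unit search time: 0.069×23 + 0.064×17 = 2.675.
Rate = 0.7128/(1 + 2.675) = 0.194 kJ/s.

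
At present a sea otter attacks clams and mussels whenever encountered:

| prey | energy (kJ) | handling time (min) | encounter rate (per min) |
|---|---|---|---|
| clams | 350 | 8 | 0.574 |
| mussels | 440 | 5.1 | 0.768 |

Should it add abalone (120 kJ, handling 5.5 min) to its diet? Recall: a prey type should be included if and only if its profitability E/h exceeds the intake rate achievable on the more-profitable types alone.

On clams and mussels alone, R = ΣλE/(1+Σλh) = 538.8/9.509 = 56.67 kJ/min.
Profitability of abalone: 120/5.5 = 21.82 kJ/min.
21.82 < 56.67, so adding abalone would lower the average — exclude it.

No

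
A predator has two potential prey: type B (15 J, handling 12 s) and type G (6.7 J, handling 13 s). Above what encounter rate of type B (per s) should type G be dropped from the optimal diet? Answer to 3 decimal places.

At the threshold, the rate on type B alone equals the profitability of type G: λ·15/(1 + λ·12) = 6.7/13 = 0.5154.
Rearranging, λ(15 − 0.5154×12) = 0.5154, so λ = 0.5154/8.815 = 0.05846 per s.

0.058 per s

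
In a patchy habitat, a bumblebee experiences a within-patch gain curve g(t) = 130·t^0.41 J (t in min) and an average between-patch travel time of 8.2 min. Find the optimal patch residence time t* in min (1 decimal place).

5.7 min

By the marginal value theorem, leave when the instantaneous gain rate g'(t) equals the habitat-wide average g(t)/(T + t).
g'(t) = 0.41·130·t^-0.59. Setting 0.41·130·t^-0.59 = 130·t^0.41/(8.2+t) gives 0.41(8.2+t) = t, so 0.59·t = 0.41×8.2.
t* = 0.41×8.2/0.59 = 5.698 min.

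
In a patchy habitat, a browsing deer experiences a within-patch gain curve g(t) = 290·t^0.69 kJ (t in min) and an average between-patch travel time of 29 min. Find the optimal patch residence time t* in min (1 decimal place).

Maximise g(t)/(T+t): set derivative to zero → g'(t)(T+t) = g(t).
g'(t) = 0.69·290·t^-0.31. Setting 0.69·290·t^-0.31 = 290·t^0.69/(29+t) gives 0.69(29+t) = t, so 0.31·t = 0.69×29.
t* = 0.69×29/0.31 = 64.55 min.

64.5 min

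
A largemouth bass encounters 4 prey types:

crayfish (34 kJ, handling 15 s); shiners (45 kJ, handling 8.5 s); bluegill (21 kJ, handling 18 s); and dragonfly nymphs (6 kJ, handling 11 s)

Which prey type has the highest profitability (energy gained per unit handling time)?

In descending order of E/h:
shiners: 45/8.5 = 5.29 kJ/s
crayfish: 34/15 = 2.27 kJ/s
bluegill: 21/18 = 1.17 kJ/s
dragonfly nymphs: 6/11 = 0.545 kJ/s

shiners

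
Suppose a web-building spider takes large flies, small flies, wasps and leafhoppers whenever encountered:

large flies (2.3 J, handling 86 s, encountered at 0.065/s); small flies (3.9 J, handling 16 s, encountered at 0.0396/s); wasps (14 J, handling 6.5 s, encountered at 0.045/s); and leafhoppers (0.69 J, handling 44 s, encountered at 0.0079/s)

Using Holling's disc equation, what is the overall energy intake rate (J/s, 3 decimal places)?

R = (0.065×2.3 + 0.0396×3.9 + 0.045×14 + 0.0079×0.69) / (1 + 0.065×86 + 0.0396×16 + 0.045×6.5 + 0.0079×44) = 0.9394/7.864 = 0.1195 J/s.

0.119 J/s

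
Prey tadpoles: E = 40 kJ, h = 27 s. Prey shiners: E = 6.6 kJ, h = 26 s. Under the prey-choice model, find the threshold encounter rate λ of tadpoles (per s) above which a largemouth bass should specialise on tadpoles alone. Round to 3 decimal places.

The zero-one rule: include shiners iff E₂/h₂ > λE₁/(1+λh₁). Equality gives the switch point.
λE₁h₂ = E₂ + λE₂h₁ ⇒ λ = E₂/(E₁h₂ − E₂h₁) = 6.6/(1040 − 178.2) = 0.007658 per s.

0.008 per s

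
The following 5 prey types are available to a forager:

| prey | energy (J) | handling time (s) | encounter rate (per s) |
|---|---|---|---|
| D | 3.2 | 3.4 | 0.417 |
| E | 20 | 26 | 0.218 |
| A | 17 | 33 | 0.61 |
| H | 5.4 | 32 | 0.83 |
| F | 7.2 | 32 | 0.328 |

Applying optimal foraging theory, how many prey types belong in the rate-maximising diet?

2

Rank by E/h (J/s): D 0.941, E 0.769, A 0.515, F 0.225, H 0.169. Include each in turn until the next type's E/h falls below the running intake rate.
Rate on top 1: 0.5519. E: 0.769 > 0.5519 → include.
Rate on top 2: 0.7042. A: 0.515 < 0.7042 → exclude; stop.
Optimal diet: D, E — 2 of 5 types.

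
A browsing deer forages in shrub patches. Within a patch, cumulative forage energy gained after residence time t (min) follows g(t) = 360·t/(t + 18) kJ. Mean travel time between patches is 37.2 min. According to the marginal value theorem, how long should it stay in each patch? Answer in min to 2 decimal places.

25.88 min

Optimal t* satisfies g'(t*) = g(t*)/(T + t*).
g'(t) = 360·18/(t + 18)². Setting 360·18/(t+18)² = 360t/[(t+18)(37.2+t)] gives 18(37.2+t) = t(t+18), so t² = 18×37.2 = 669.6.
t* = √669.6 = 25.88 min.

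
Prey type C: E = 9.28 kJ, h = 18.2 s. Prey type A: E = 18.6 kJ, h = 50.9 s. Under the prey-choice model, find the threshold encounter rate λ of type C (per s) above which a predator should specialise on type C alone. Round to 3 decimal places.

At the threshold, the rate on type C alone equals the profitability of type A: λ·9.28/(1 + λ·18.2) = 18.6/50.9 = 0.3654.
Rearranging, λ(9.28 − 0.3654×18.2) = 0.3654, so λ = 0.3654/2.629 = 0.139 per s.

0.139 per s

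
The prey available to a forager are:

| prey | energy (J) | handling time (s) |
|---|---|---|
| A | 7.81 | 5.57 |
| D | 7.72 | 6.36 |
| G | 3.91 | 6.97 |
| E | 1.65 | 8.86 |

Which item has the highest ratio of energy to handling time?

In descending order of E/h:
A: 7.81/5.57 = 1.4 J/s
D: 7.72/6.36 = 1.21 J/s
G: 3.91/6.97 = 0.561 J/s
E: 1.65/8.86 = 0.186 J/s

A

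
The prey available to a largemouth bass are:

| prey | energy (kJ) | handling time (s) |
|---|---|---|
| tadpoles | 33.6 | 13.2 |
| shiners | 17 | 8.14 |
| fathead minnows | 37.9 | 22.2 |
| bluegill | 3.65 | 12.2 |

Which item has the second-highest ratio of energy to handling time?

In descending order of E/h:
tadpoles: 33.6/13.2 = 2.55 kJ/s
shiners: 17/8.14 = 2.09 kJ/s
fathead minnows: 37.9/22.2 = 1.71 kJ/s
bluegill: 3.65/12.2 = 0.299 kJ/s

shiners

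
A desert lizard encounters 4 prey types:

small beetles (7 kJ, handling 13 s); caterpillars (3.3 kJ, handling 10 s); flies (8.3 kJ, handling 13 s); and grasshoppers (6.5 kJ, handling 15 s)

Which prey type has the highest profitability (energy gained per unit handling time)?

Profitability E/h (kJ/s): small beetles = 7/13 = 0.538, caterpillars = 3.3/10 = 0.33, flies = 8.3/13 = 0.638, grasshoppers = 6.5/15 = 0.433.
Ranked: flies > small beetles > grasshoppers > caterpillars.

flies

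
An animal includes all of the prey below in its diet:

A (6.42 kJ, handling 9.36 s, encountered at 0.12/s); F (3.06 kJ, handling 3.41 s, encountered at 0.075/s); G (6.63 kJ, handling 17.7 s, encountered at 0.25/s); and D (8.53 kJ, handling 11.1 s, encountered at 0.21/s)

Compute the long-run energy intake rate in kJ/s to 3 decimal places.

0.487 kJ/s

R = (0.12×6.42 + 0.075×3.06 + 0.25×6.63 + 0.21×8.53) / (1 + 0.12×9.36 + 0.075×3.41 + 0.25×17.7 + 0.21×11.1) = 4.449/9.135 = 0.487 kJ/s.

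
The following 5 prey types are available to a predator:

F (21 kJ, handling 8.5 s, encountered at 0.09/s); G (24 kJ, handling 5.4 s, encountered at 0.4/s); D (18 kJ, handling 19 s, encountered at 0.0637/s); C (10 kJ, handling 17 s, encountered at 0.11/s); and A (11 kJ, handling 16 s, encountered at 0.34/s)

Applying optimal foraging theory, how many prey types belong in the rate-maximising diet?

1

E/h in descending order: G 4.44, F 2.47, D 0.947, A 0.688, C 0.588 kJ/s. The optimal diet is the largest prefix of this list for which every included type satisfies E_i/h_i > R on the types above it.
Rate on top 1: 3.038. F: 2.47 < 3.038 → exclude; stop.
Optimal diet: G — 1 of 5 types.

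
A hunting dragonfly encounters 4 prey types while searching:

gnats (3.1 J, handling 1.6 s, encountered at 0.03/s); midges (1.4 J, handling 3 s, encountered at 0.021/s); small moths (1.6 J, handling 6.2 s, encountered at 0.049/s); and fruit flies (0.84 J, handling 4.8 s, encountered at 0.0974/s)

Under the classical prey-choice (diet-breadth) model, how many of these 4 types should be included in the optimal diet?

4

Rank by E/h (J/s): gnats 1.94, midges 0.467, small moths 0.258, fruit flies 0.175. Include each in turn until the next type's E/h falls below the running intake rate.
Rate on top 1: 0.08874. midges: 0.467 > 0.08874 → include.
Rate on top 2: 0.1102. small moths: 0.258 > 0.1102 → include.
Rate on top 3: 0.1419. fruit flies: 0.175 > 0.1419 → include.
Optimal diet: gnats, midges, small moths, fruit flies — 4 of 4 types.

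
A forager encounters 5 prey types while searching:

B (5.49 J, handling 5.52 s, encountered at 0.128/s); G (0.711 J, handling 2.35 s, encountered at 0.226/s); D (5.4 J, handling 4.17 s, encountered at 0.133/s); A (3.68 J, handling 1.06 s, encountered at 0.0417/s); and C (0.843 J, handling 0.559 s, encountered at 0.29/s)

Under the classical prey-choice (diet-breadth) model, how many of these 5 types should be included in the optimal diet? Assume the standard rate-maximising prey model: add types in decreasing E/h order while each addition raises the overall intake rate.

Rank by E/h (J/s): A 3.47, C 1.51, D 1.29, B 0.995, G 0.303. Include each in turn until the next type's E/h falls below the running intake rate.
Rate on top 1: 0.147. C: 1.51 > 0.147 → include.
Rate on top 2: 0.3299. D: 1.29 > 0.3299 → include.
Rate on top 3: 0.6338. B: 0.995 > 0.6338 → include.
Rate on top 4: 0.7371. G: 0.303 < 0.7371 → exclude; stop.
Optimal diet: A, C, D, B — 4 of 5 types.

4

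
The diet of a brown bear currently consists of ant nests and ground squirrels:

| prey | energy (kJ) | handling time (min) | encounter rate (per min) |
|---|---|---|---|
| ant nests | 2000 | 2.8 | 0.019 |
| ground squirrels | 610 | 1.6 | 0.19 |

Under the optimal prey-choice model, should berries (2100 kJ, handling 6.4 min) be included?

Yes

Intake rate on the current diet: R = (0.019×2000 + 0.19×610) / (1 + 0.019×2.8 + 0.19×1.6) = 153.9/1.357 = 113.4 kJ/min.
berries: E/h = 2100/6.4 = 328.1 kJ/min.
328.1 > 113.4, so adding berries raises the average — include it.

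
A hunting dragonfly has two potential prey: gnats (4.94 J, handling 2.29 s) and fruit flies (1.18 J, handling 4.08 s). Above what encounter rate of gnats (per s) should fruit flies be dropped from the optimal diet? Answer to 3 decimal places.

0.068 per s

At the threshold, the rate on gnats alone equals the profitability of fruit flies: λ·4.94/(1 + λ·2.29) = 1.18/4.08 = 0.2892.
Rearranging, λ(4.94 − 0.2892×2.29) = 0.2892, so λ = 0.2892/4.278 = 0.06761 per s.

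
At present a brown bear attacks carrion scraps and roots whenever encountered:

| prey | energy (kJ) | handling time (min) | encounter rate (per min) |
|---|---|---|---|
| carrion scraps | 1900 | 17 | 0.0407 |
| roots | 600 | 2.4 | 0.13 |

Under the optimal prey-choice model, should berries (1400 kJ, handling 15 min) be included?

Yes

Current rate: (0.0407×1900 + 0.13×600)/(1 + 0.0407×17 + 0.13×2.4) = 77.51 kJ/min.
Profitability of berries: 1400/15 = 93.33 kJ/min.
93.33 > 77.51, so adding berries raises the average — include it.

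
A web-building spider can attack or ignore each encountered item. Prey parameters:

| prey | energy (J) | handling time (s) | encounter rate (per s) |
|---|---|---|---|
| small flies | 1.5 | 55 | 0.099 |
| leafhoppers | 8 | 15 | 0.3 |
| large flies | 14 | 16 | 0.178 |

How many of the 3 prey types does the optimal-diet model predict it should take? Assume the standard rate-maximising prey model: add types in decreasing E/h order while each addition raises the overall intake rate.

1

Profitabilities (E/h, J/s): large flies 0.875, leafhoppers 0.533, small flies 0.0273. Add prey in this order while the next type's profitability exceeds the intake rate on those already taken.
Rate on top 1: 0.6476. leafhoppers: 0.533 < 0.6476 → exclude; stop.
Optimal diet: large flies — 1 of 3 types.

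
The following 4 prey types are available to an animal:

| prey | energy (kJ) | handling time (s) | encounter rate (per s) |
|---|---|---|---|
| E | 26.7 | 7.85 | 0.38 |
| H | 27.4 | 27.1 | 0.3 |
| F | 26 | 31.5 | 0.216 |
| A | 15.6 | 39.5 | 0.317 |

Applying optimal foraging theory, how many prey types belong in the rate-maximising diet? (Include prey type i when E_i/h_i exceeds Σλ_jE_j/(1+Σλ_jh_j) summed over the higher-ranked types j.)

E/h in descending order: E 3.4, H 1.01, F 0.825, A 0.395 kJ/s. The optimal diet is the largest prefix of this list for which every included type satisfies E_i/h_i > R on the types above it.
Rate on top 1: 2.547. H: 1.01 < 2.547 → exclude; stop.
Optimal diet: E — 1 of 4 types.

1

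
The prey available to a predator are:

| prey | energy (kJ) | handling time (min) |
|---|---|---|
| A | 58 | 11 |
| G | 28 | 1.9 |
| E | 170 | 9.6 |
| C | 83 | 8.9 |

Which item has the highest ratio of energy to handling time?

Profitability E/h (kJ/min): A = 58/11 = 5.27, G = 28/1.9 = 14.7, E = 170/9.6 = 17.7, C = 83/8.9 = 9.33.
Ranked: E > G > C > A.

E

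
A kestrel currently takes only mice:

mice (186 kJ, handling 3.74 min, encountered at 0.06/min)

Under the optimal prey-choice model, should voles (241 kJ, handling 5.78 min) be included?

Yes

Intake rate on the current diet: R = (0.06×186) / (1 + 0.06×3.74) = 11.16/1.224 = 9.115 kJ/min.
Profitability of voles: 241/5.78 = 41.7 kJ/min.
41.7 > 9.115, so adding voles raises the average — include it.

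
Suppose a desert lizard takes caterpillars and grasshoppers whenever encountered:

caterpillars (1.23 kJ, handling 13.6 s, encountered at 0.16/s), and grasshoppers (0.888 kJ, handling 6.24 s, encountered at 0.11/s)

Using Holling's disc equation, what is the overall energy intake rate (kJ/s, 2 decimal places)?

0.08 kJ/s

Energy encountered per unit search time: 0.16×1.23 + 0.11×0.888 = 0.2945 kJ/s.
Handling time per unit search time: 0.16×13.6 + 0.11×6.24 = 2.862.
Rate = 0.2945/(1 + 2.862) = 0.07624 kJ/s.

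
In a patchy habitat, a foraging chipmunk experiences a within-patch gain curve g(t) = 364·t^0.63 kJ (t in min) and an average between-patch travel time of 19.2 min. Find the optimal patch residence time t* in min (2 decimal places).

Maximise g(t)/(T+t): set derivative to zero → g'(t)(T+t) = g(t).
g'(t) = 0.63·364·t^-0.37. Setting 0.63·364·t^-0.37 = 364·t^0.63/(19.2+t) gives 0.63(19.2+t) = t, so 0.37·t = 0.63×19.2.
t* = 0.63×19.2/0.37 = 32.69 min.

32.69 min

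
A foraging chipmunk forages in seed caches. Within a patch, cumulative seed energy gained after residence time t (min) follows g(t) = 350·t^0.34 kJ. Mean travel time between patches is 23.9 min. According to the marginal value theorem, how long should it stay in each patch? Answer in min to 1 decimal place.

12.3 min

Optimal t* satisfies g'(t*) = g(t*)/(T + t*).
g'(t) = 0.34·350·t^-0.66. Setting 0.34·350·t^-0.66 = 350·t^0.34/(23.9+t) gives 0.34(23.9+t) = t, so 0.66·t = 0.34×23.9.
t* = 0.34×23.9/0.66 = 12.31 min.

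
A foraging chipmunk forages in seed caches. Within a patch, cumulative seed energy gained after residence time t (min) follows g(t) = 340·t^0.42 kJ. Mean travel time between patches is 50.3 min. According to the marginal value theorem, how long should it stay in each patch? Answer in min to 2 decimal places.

36.42 min

By the marginal value theorem, leave when the instantaneous gain rate g'(t) equals the habitat-wide average g(t)/(T + t).
g'(t) = 0.42·340·t^-0.58. Setting 0.42·340·t^-0.58 = 340·t^0.42/(50.3+t) gives 0.42(50.3+t) = t, so 0.58·t = 0.42×50.3.
t* = 0.42×50.3/0.58 = 36.42 min.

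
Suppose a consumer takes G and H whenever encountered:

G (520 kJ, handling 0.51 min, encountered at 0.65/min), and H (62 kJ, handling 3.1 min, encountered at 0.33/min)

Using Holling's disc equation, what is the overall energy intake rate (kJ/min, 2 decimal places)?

152.24 kJ/min

R = (0.65×520 + 0.33×62) / (1 + 0.65×0.51 + 0.33×3.1) = 358.5/2.355 = 152.2 kJ/min.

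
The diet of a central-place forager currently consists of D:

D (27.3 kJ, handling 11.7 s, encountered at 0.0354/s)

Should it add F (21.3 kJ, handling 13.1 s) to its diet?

Yes

Current rate: (0.0354×27.3)/(1 + 0.0354×11.7) = 0.6834 kJ/s.
F: E/h = 21.3/13.1 = 1.626 kJ/s.
1.626 > 0.6834, so adding F raises the average — include it.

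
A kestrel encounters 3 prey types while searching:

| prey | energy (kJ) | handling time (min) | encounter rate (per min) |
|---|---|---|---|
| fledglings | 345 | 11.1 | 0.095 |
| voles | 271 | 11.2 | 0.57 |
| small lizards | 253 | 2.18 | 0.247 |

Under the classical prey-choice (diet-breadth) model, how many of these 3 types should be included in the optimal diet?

Profitabilities (E/h, kJ/min): small lizards 116, fledglings 31.1, voles 24.2. Add prey in this order while the next type's profitability exceeds the intake rate on those already taken.
Rate on top 1: 40.62. fledglings: 31.1 < 40.62 → exclude; stop.
Optimal diet: small lizards — 1 of 3 types.

1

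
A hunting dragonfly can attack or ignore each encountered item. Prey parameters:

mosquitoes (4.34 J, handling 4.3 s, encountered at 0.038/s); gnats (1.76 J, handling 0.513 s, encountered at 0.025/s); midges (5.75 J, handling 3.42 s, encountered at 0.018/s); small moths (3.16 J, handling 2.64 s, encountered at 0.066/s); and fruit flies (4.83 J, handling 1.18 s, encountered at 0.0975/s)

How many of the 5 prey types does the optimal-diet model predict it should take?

E/h in descending order: fruit flies 4.09, gnats 3.43, midges 1.68, small moths 1.2, mosquitoes 1.01 J/s. The optimal diet is the largest prefix of this list for which every included type satisfies E_i/h_i > R on the types above it.
Rate on top 1: 0.4223. gnats: 3.43 > 0.4223 → include.
Rate on top 2: 0.4565. midges: 1.68 > 0.4565 → include.
Rate on top 3: 0.5199. small moths: 1.2 > 0.5199 → include.
Rate on top 4: 0.6064. mosquitoes: 1.01 > 0.6064 → include.
Optimal diet: fruit flies, gnats, midges, small moths, mosquitoes — 5 of 5 types.

5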